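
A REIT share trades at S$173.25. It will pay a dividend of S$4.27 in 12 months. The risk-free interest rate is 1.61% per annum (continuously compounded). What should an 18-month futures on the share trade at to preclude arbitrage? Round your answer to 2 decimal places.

S$173.18

PV(dividends) I = 4.27·e^(−0.0161·12/12)
I = 4.2018
F = (S − I)·e^(rT) = (173.25 − 4.2018) · e^(0.0161·18/12)
= 169.0482 · e^0.024150 = 169.0482 × 1.024444 = S$173.18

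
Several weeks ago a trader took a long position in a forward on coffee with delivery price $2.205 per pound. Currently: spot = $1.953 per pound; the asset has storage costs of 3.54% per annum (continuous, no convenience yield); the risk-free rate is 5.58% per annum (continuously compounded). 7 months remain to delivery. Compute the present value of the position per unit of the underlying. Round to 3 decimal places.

-$0.141 per pound

Current fair forward for the remaining 7 months: F = S·e^((r + u)·T), (r + u) = 0.0558 + 0.0354 = 0.0912
F = 1.953 · e^(0.0912 × 7/12) = 1.953 × 1.054641 = 2.0597
Value of long forward = (F − K)·e^(−rT) = (2.0597 − 2.205) · e^(−0.0558·7/12)
= -0.1453 × 0.967974 = -0.141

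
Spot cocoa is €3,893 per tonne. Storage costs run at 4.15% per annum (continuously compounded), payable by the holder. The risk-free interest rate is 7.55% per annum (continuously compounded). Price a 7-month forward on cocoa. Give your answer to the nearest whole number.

Net carry = r + u − y = 0.0755 + 0.0415 − 0.0000 = 0.1170
F = S·e^((r+u−y)T) = 3893 · e^(0.1170 × 7/12) = 3893 · e^0.068250
= 3893 × 1.070633 = €4,168 per tonne

€4,168 per tonne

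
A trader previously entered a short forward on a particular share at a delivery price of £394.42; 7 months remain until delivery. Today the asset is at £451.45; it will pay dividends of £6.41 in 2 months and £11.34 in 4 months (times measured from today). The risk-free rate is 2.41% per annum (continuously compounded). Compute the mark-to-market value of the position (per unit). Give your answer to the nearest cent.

-£44.90

PV(remaining dividends) I = 6.41·e^(−0.0241·2/12) + 11.34·e^(−0.0241·4/12) = 17.6336
Current forward F = (S − I)·e^(rT) = (451.45 − 17.6336)·e^(0.0241·7/12) = 433.8164 × 1.014158 = 439.9584
Value (long) = (F − K)·e^(−rT) = (439.9584 − 394.42) × 0.986040 = 44.9027
Short position value = −(long value) = -£44.90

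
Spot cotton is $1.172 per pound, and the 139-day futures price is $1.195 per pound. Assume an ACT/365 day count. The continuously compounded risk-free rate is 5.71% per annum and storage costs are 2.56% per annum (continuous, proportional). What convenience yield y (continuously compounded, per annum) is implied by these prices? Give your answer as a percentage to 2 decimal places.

F = S·e^((r+u−y)T) ⇒ (r+u−y) = ln(F/S)/T
ln(1.195/1.172) = 0.019434; /T ⇒ 0.051032
y = r + u − ln(F/S)/T = 0.0571 + 0.0256 − 0.051032 = 0.031668
y = 3.17%

3.17%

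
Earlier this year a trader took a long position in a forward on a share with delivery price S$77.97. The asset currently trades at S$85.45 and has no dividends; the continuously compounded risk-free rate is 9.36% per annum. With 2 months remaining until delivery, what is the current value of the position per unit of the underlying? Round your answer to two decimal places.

S$8.69

Current fair forward for the remaining 2 months: F = S·e^(r·T), r = 0.0936
F = 85.45 · e^(0.0936 × 2/12) = 85.45 × 1.015722 = 86.7934
Value of long forward = (F − K)·e^(−rT) = (86.7934 − 77.97) · e^(−0.0936·2/12)
= 8.8234 × 0.984521 = 8.69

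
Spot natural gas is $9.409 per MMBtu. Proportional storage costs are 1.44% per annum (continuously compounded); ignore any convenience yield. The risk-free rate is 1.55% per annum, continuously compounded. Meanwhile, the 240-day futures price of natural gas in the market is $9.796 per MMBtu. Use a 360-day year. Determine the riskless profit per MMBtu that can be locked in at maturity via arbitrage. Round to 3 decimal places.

Fair futures: F* = S·e^(carry·T), with carry = (r + u) = 0.0155 + 0.0144 = 0.0299
F* = 9.409 · e^(0.0299 × 240/360) = 9.409 · e^0.019933 = 9.409 × 1.020133 = $9.5984
Market $9.796 > fair $9.5984: forward overpriced → cash-and-carry (buy spot, short the forward).
At maturity, profit = |F_mkt − F*| = |9.796 − 9.5984| = $0.198 per MMBtu

$0.198 per MMBtu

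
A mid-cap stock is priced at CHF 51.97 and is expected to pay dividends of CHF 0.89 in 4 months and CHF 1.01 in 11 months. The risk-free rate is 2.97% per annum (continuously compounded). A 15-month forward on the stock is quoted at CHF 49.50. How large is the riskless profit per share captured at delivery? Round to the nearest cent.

CHF 2.50 per share

PV(dividends) I = 0.89·e^(−0.0297·4/12) + 1.01·e^(−0.0297·11/12) = 1.8641
Fair forward F* = (S − I)·e^(rT) = (51.97 − 1.8641)·e^0.037125 = 50.1059 × 1.037823 = 52.0011
Market CHF 49.50 < fair 52.0011: forward underpriced → reverse cash-and-carry (short the stock, invest proceeds at r, pay the dividends, go long the forward).
Profit at T = |F_mkt − F*| = |49.50 − 52.0011| = CHF 2.50 per share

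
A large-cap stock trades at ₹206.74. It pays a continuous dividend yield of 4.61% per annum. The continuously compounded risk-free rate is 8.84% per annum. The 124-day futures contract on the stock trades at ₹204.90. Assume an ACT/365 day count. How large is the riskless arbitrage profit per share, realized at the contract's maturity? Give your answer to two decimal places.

₹4.83 per share

Fair futures: F* = S·e^(carry·T), with carry = (r − q) = 0.0884 − 0.0461 = 0.0423
F* = 206.74 · e^(0.0423 × 124/365) = 206.74 · e^0.014370 = 206.74 × 1.014474 = ₹209.7324
Market ₹204.90 < fair ₹209.7324: forward underpriced → reverse cash-and-carry (short spot, go long the forward).
At maturity, profit = |F_mkt − F*| = |204.90 − 209.7324| = ₹4.83 per share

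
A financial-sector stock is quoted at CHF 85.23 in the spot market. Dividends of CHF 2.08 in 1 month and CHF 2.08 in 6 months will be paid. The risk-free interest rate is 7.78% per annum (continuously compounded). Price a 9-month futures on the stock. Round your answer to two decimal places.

CHF 86.04

PV(dividends) I = 2.08·e^(−0.0778·1/12) + 2.08·e^(−0.0778·6/12)
I = 2.0666 + 2.0006 = 4.0672
F = (S − I)·e^(rT) = (85.23 − 4.0672) · e^(0.0778·9/12)
= 81.1628 · e^0.058350 = 81.1628 × 1.060086 = CHF 86.04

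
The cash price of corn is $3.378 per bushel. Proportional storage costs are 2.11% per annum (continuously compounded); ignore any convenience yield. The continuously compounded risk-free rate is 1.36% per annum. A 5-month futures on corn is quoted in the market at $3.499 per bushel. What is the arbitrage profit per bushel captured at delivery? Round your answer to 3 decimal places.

Fair futures: F* = S·e^(carry·T), with carry = (r + u) = 0.0136 + 0.0211 = 0.0347
F* = 3.378 · e^(0.0347 × 5/12) = 3.378 · e^0.014458 = 3.378 × 1.014563 = $3.4272
Market $3.499 > fair $3.4272: forward overpriced → cash-and-carry (buy spot, short the forward).
At maturity, profit = |F_mkt − F*| = |3.499 − 3.4272| = $0.072 per bushel

$0.072 per bushel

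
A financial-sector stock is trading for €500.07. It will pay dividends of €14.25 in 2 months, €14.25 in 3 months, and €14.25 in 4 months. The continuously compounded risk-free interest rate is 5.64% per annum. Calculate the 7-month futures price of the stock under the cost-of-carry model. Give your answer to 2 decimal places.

€473.23

PV(dividends) I = 14.25·e^(−0.0564·2/12) + 14.25·e^(−0.0564·3/12) + 14.25·e^(−0.0564·4/12)
I = 14.1167 + 14.0505 + 13.9846 = 42.1518
F = (S − I)·e^(rT) = (500.07 − 42.1518) · e^(0.0564·7/12)
= 457.9182 · e^0.032900 = 457.9182 × 1.033447 = €473.23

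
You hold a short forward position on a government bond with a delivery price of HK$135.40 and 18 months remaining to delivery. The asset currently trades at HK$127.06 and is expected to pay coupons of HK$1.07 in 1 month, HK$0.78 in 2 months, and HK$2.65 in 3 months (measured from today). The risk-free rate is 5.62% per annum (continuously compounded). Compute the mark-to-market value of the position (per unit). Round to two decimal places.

HK$1.84

PV(remaining coupons) I = 1.07·e^(−0.0562·1/12) + 0.78·e^(−0.0562·2/12) + 2.65·e^(−0.0562·3/12) = 4.4508
Current forward F = (S − I)·e^(rT) = (127.06 − 4.4508)·e^(0.0562·18/12) = 122.6092 × 1.087955 = 133.3933
Value (long) = (F − K)·e^(−rT) = (133.3933 − 135.40) × 0.919155 = -1.8445
Short position value = −(long value) = HK$1.84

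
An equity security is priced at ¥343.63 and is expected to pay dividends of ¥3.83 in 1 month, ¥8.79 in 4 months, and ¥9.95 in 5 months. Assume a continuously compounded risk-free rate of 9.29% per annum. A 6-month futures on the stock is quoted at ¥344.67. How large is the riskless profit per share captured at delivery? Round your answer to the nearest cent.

PV(dividends) I = 3.83·e^(−0.0929·1/12) + 8.79·e^(−0.0929·4/12) + 9.95·e^(−0.0929·5/12) = 21.8946
Fair futures F* = (S − I)·e^(rT) = (343.63 − 21.8946)·e^0.046450 = 321.7354 × 1.047546 = 337.0326
Market ¥344.67 > fair 337.0326: forward overpriced → cash-and-carry (borrow at r, buy the stock and collect the dividends, short the forward).
Profit at T = |F_mkt − F*| = |344.67 − 337.0326| = ¥7.64 per share

¥7.64 per share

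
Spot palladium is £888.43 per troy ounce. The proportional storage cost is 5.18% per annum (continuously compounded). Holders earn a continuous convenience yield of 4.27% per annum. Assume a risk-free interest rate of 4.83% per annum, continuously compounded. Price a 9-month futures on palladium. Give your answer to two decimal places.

Net carry = r + u − y = 0.0483 + 0.0518 − 0.0427 = 0.0574
F = S·e^((r+u−y)T) = 888.43 · e^(0.0574 × 9/12) = 888.43 · e^0.043050
= 888.43 × 1.043990 = £927.51 per troy ounce

£927.51 per troy ounce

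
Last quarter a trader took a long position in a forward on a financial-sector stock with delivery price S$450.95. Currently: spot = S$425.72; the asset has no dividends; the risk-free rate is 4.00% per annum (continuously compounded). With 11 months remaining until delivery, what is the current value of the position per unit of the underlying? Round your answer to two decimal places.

Current fair forward for the remaining 11 months: F = S·e^(r·T), r = 0.0400
F = 425.72 · e^(0.0400 × 11/12) = 425.72 × 1.037347 = 441.6194
Value of long forward = (F − K)·e^(−rT) = (441.6194 − 450.95) · e^(−0.0400·11/12)
= -9.3306 × 0.963997 = -8.99

-S$8.99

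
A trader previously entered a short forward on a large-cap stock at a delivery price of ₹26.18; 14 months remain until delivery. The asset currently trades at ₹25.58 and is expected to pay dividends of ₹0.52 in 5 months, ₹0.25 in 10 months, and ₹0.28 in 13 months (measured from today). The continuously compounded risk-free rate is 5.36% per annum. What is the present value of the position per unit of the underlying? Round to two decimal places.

₹0.02

PV(remaining dividends) I = 0.52·e^(−0.0536·5/12) + 0.25·e^(−0.0536·10/12) + 0.28·e^(−0.0536·13/12) = 1.0118
Current forward F = (S − I)·e^(rT) = (25.58 − 1.0118)·e^(0.0536·14/12) = 24.5682 × 1.064530 = 26.1536
Value (long) = (F − K)·e^(−rT) = (26.1536 − 26.18) × 0.939382 = -0.0248
Short position value = −(long value) = ₹0.02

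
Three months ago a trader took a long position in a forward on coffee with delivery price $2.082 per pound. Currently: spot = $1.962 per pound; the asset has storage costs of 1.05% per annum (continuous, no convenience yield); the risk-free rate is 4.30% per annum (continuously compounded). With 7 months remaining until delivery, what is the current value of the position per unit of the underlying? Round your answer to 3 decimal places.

-$0.056 per pound

Current fair forward for the remaining 7 months: F = S·e^((r + u)·T), (r + u) = 0.0430 + 0.0105 = 0.0535
F = 1.962 · e^(0.0535 × 7/12) = 1.962 × 1.031700 = 2.0242
Value of long forward = (F − K)·e^(−rT) = (2.0242 − 2.082) · e^(−0.0430·7/12)
= -0.0578 × 0.975229 = -0.056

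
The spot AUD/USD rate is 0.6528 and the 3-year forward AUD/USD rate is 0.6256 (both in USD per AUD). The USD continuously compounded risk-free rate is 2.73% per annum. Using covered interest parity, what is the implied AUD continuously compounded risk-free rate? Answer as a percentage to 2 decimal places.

F = S·e^((r_USD − r_AUD)T) ⇒ r_AUD = r_USD − ln(F/S)/T
ln(0.6256/0.6528) = -0.042560; /(3) = -0.014187
r_AUD = 0.0273 + 0.014187 = 0.041487
r_AUD = 4.15%

4.15%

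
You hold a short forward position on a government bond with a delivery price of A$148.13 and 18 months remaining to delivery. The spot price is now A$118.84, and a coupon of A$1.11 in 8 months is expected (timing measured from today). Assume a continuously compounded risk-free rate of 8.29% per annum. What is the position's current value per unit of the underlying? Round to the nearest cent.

PV(remaining coupons) I = 1.11·e^(−0.0829·8/12) = 1.0503
Current forward F = (S − I)·e^(rT) = (118.84 − 1.0503)·e^(0.0829·18/12) = 117.7897 × 1.132412 = 133.3865
Value (long) = (F − K)·e^(−rT) = (133.3865 − 148.13) × 0.883071 = -13.0196
Short position value = −(long value) = A$13.02

A$13.02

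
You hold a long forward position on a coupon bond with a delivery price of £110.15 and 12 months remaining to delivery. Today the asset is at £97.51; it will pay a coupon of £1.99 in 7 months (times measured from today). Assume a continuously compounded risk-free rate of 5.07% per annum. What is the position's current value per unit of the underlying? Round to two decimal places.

-£9.13

PV(remaining coupons) I = 1.99·e^(−0.0507·7/12) = 1.9320
Current forward F = (S − I)·e^(rT) = (97.51 − 1.9320)·e^(0.0507·12/12) = 95.5780 × 1.052007 = 100.5487
Value (long) = (F − K)·e^(−rT) = (100.5487 − 110.15) × 0.950564 = -9.1267
Value = -£9.13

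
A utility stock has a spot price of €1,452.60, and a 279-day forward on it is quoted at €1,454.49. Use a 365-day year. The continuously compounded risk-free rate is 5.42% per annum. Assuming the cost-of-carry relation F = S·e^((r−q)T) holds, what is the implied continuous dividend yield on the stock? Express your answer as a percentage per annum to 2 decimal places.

5.25%

From F = S·e^((r−q)T): (r − q) = ln(F/S)/T
ln(1454.49/1452.60) = ln(1.001301) = 0.001300
(r − q) = 0.001300 / (279/365) = 0.001701
q = r − ln(F/S)/T = 0.0542 − 0.001701 = 0.052499
q = 5.25%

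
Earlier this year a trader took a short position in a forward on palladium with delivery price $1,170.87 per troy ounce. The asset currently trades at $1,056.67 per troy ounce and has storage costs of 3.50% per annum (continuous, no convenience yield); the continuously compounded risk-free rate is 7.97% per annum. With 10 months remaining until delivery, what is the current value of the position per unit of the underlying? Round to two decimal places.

$7.69 per troy ounce

Current fair forward for the remaining 10 months: F = S·e^((r + u)·T), (r + u) = 0.0797 + 0.0350 = 0.1147
F = 1056.67 · e^(0.1147 × 10/12) = 1056.67 × 1.10030051 = 1162.6545
Value of long forward = (F − K)·e^(−rT) = (1162.6545 − 1170.87) · e^(−0.0797·10/12)
= -8.2155 × 0.93574089 = -7.69
Short position value = −(long value) = $7.69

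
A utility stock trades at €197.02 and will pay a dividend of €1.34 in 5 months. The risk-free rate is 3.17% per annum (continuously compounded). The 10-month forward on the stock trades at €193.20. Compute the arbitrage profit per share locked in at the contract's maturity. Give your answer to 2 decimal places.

PV(dividends) I = 1.34·e^(−0.0317·5/12) = 1.3224
Fair forward F* = (S − I)·e^(rT) = (197.02 − 1.3224)·e^0.026417 = 195.6976 × 1.026769 = 200.9362
Market €193.20 < fair 200.9362: forward underpriced → reverse cash-and-carry (short the stock, invest proceeds at r, pay the dividends, go long the forward).
Profit at T = |F_mkt − F*| = |193.20 − 200.9362| = €7.74 per share

€7.74 per share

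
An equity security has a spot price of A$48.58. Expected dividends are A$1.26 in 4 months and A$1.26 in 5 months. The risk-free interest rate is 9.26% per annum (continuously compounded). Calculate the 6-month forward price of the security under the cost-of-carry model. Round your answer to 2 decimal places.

PV(dividends) I = 1.26·e^(−0.0926·4/12) + 1.26·e^(−0.0926·5/12)
I = 1.2217 + 1.2123 = 2.4340
F = (S − I)·e^(rT) = (48.58 − 2.4340) · e^(0.0926·6/12)
= 46.1460 · e^0.046300 = 46.1460 × 1.047389 = A$48.33

A$48.33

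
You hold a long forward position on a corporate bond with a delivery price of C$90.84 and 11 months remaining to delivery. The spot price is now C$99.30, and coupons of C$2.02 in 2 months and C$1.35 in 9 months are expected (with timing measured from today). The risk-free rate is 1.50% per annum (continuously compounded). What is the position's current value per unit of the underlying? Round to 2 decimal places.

PV(remaining coupons) I = 2.02·e^(−0.0150·2/12) + 1.35·e^(−0.0150·9/12) = 3.3499
Current forward F = (S − I)·e^(rT) = (99.30 − 3.3499)·e^(0.0150·11/12) = 95.9501 × 1.013845 = 97.2785
Value (long) = (F − K)·e^(−rT) = (97.2785 − 90.84) × 0.986344 = 6.3506
Value = C$6.35

C$6.35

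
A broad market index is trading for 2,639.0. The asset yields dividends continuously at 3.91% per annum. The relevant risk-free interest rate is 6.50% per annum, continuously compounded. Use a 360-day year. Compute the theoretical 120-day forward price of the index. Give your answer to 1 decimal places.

2,661.9

F = S·e^((r − q)T) = 2639.0 · e^((0.0650 − 0.0391) × 120/360)
= 2639.0 · e^0.008633 = 2639.0 × 1.008670
F = 2,661.9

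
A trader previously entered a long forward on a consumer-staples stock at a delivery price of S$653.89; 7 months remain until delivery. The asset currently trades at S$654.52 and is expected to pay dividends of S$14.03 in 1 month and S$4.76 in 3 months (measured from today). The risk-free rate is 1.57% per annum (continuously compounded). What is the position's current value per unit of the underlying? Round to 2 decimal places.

-S$12.16

PV(remaining dividends) I = 14.03·e^(−0.0157·1/12) + 4.76·e^(−0.0157·3/12) = 18.7530
Current forward F = (S − I)·e^(rT) = (654.52 − 18.7530)·e^(0.0157·7/12) = 635.7670 × 1.009200 = 641.6161
Value (long) = (F − K)·e^(−rT) = (641.6161 − 653.89) × 0.990883 = -12.1620
Value = -S$12.16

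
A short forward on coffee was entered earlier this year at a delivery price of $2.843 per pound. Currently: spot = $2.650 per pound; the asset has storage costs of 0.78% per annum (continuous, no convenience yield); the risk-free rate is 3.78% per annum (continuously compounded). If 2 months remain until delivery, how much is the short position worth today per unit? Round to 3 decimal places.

$0.172 per pound

Current fair forward for the remaining 2 months: F = S·e^((r + u)·T), (r + u) = 0.0378 + 0.0078 = 0.0456
F = 2.650 · e^(0.0456 × 2/12) = 2.650 × 1.007629 = 2.6702
Value of long forward = (F − K)·e^(−rT) = (2.6702 − 2.843) · e^(−0.0378·2/12)
= -0.1728 × 0.993720 = -0.172
Short position value = −(long value) = $0.172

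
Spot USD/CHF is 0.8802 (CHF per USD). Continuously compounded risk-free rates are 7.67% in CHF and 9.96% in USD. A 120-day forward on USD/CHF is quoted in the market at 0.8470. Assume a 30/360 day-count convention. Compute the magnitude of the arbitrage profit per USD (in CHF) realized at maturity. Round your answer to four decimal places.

Fair forward: F* = S·e^(carry·T), with carry = (r_CHF − r_USD) = 0.0767 − 0.0996 = -0.0229
F* = 0.8802 · e^(-0.0229 × 120/360) = 0.8802 · e^-0.007633 = 0.8802 × 0.992396 = 0.8735
Market 0.8470 < fair 0.8735: forward underpriced → reverse cash-and-carry (short spot, go long the forward).
At maturity, profit = |F_mkt − F*| = |0.8470 − 0.8735| = 0.0265 per USD (in CHF)

0.0265 per USD (in CHF)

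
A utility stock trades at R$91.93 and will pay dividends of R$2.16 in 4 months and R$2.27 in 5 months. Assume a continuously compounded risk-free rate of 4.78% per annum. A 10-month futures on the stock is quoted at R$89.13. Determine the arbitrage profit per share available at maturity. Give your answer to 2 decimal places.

R$2.01 per share

PV(dividends) I = 2.16·e^(−0.0478·4/12) + 2.27·e^(−0.0478·5/12) = 4.3511
Fair futures F* = (S − I)·e^(rT) = (91.93 − 4.3511)·e^0.039833 = 87.5789 × 1.040637 = 91.1378
Market R$89.13 < fair 91.1378: forward underpriced → reverse cash-and-carry (short the stock, invest proceeds at r, pay the dividends, go long the forward).
Profit at T = |F_mkt − F*| = |89.13 − 91.1378| = R$2.01 per share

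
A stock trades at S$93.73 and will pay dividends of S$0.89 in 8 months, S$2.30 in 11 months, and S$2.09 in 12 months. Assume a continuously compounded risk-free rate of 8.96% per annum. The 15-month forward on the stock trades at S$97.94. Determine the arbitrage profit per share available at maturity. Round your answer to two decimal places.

PV(dividends) I = 0.89·e^(−0.0896·8/12) + 2.30·e^(−0.0896·11/12) + 2.09·e^(−0.0896·12/12) = 4.8679
Fair forward F* = (S − I)·e^(rT) = (93.73 − 4.8679)·e^0.112000 = 88.8621 × 1.118513 = 99.3934
Market S$97.94 < fair 99.3934: forward underpriced → reverse cash-and-carry (short the stock, invest proceeds at r, pay the dividends, go long the forward).
Profit at T = |F_mkt − F*| = |97.94 − 99.3934| = S$1.45 per share

S$1.45 per share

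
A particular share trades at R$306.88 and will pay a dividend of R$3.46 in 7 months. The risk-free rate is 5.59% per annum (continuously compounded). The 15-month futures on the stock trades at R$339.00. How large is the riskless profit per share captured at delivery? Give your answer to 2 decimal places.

PV(dividends) I = 3.46·e^(−0.0559·7/12) = 3.3490
Fair futures F* = (S − I)·e^(rT) = (306.88 − 3.3490)·e^0.069875 = 303.5310 × 1.072374 = 325.4988
Market R$339.00 > fair 325.4988: forward overpriced → cash-and-carry (borrow at r, buy the stock and collect the dividends, short the forward).
Profit at T = |F_mkt − F*| = |339.00 − 325.4988| = R$13.50 per share

R$13.50 per share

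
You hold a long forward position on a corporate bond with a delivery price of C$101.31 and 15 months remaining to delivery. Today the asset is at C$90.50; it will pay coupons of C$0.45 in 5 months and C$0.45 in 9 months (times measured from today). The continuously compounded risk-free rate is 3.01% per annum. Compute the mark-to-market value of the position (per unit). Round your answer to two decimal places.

PV(remaining coupons) I = 0.45·e^(−0.0301·5/12) + 0.45·e^(−0.0301·9/12) = 0.8843
Current forward F = (S − I)·e^(rT) = (90.50 − 0.8843)·e^(0.0301·15/12) = 89.6157 × 1.038342 = 93.0517
Value (long) = (F − K)·e^(−rT) = (93.0517 − 101.31) × 0.963074 = -7.9534
Value = -C$7.95

-C$7.95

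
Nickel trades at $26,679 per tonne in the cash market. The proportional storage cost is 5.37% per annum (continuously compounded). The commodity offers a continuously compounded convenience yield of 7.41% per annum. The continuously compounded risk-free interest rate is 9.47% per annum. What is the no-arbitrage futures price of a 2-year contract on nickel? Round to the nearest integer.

Net carry = r + u − y = 0.0947 + 0.0537 − 0.0741 = 0.0743
F = S·e^((r+u−y)T) = 26679 · e^(0.0743 × 2) = 26679 · e^0.148600
= 26679 × 1.160209 = $30,953 per tonne

$30,953 per tonne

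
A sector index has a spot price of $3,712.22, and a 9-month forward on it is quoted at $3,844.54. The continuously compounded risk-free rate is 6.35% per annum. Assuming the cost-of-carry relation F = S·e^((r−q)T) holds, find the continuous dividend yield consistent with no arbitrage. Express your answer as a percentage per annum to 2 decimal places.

1.68%

From F = S·e^((r−q)T): (r − q) = ln(F/S)/T
ln(3844.54/3712.22) = ln(1.035644) = 0.035023
(r − q) = 0.035023 / (9/12) = 0.046697
q = r − ln(F/S)/T = 0.0635 − 0.046697 = 0.016803
q = 1.68%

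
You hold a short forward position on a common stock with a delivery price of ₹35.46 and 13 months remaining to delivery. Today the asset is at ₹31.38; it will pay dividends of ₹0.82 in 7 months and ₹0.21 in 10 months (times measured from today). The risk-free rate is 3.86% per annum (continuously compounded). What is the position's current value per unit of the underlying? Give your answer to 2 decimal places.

₹3.63

PV(remaining dividends) I = 0.82·e^(−0.0386·7/12) + 0.21·e^(−0.0386·10/12) = 1.0051
Current forward F = (S − I)·e^(rT) = (31.38 − 1.0051)·e^(0.0386·13/12) = 30.3749 × 1.042703 = 31.6720
Value (long) = (F − K)·e^(−rT) = (31.6720 − 35.46) × 0.959046 = -3.6329
Short position value = −(long value) = ₹3.63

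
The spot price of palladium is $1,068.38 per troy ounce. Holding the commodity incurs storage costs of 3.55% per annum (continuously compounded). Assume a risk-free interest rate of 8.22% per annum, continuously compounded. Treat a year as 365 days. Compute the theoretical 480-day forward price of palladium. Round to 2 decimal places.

$1,247.23 per troy ounce

Net carry = r + u − y = 0.0822 + 0.0355 − 0.0000 = 0.1177
F = S·e^((r+u−y)T) = 1068.38 · e^(0.1177 × 480/365) = 1068.38 · e^0.15478356
= 1068.38 × 1.16740526 = $1,247.23 per troy ounce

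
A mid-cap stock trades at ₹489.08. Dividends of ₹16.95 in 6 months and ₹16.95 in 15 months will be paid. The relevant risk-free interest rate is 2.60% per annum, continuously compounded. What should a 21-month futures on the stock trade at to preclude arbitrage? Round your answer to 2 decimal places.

PV(dividends) I = 16.95·e^(−0.0260·6/12) + 16.95·e^(−0.0260·15/12)
I = 16.7311 + 16.4080 = 33.1391
F = (S − I)·e^(rT) = (489.08 − 33.1391) · e^(0.0260·21/12)
= 455.9409 · e^0.045500 = 455.9409 × 1.046551 = ₹477.17

₹477.17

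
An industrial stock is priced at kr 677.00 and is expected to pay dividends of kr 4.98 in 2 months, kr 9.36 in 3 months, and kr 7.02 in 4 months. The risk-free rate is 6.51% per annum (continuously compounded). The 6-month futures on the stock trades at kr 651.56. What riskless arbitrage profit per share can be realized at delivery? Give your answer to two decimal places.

kr 26.14 per share

PV(dividends) I = 4.98·e^(−0.0651·2/12) + 9.36·e^(−0.0651·3/12) + 7.02·e^(−0.0651·4/12) = 21.0045
Fair futures F* = (S − I)·e^(rT) = (677.00 − 21.0045)·e^0.032550 = 655.9955 × 1.033086 = 677.6998
Market kr 651.56 < fair 677.6998: forward underpriced → reverse cash-and-carry (short the stock, invest proceeds at r, pay the dividends, go long the forward).
Profit at T = |F_mkt − F*| = |651.56 − 677.6998| = kr 26.14 per share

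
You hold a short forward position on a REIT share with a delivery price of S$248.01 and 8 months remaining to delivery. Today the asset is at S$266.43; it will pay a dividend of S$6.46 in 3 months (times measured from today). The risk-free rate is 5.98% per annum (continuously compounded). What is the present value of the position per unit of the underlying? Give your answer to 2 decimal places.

PV(remaining dividends) I = 6.46·e^(−0.0598·3/12) = 6.3641
Current forward F = (S − I)·e^(rT) = (266.43 − 6.3641)·e^(0.0598·8/12) = 260.0659 × 1.040672 = 270.6433
Value (long) = (F − K)·e^(−rT) = (270.6433 − 248.01) × 0.960918 = 21.7487
Short position value = −(long value) = -S$21.75

-S$21.75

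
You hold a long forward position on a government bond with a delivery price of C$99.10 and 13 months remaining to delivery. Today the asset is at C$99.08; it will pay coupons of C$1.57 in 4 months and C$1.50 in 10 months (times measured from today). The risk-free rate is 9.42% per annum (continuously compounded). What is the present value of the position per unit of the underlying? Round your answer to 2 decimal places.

PV(remaining coupons) I = 1.57·e^(−0.0942·4/12) + 1.50·e^(−0.0942·10/12) = 2.9082
Current forward F = (S − I)·e^(rT) = (99.08 − 2.9082)·e^(0.0942·13/12) = 96.1718 × 1.107439 = 106.5044
Value (long) = (F − K)·e^(−rT) = (106.5044 − 99.10) × 0.902984 = 6.6861
Value = C$6.69

C$6.69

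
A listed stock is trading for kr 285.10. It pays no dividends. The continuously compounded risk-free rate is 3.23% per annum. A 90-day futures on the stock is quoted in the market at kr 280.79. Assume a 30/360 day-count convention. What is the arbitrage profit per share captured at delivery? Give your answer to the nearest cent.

Fair futures: F* = S·e^(carry·T), with carry = r = 0.0323
F* = 285.10 · e^(0.0323 × 90/360) = 285.10 · e^0.008075 = 285.10 × 1.008108 = kr 287.4116
Market kr 280.79 < fair kr 287.4116: forward underpriced → reverse cash-and-carry (short spot, go long the forward).
At maturity, profit = |F_mkt − F*| = |280.79 − 287.4116| = kr 6.62 per share

kr 6.62 per share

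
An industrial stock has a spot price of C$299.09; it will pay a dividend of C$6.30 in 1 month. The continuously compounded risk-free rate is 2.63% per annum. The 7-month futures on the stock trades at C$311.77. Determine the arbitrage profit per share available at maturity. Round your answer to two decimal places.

PV(dividends) I = 6.30·e^(−0.0263·1/12) = 6.2862
Fair futures F* = (S − I)·e^(rT) = (299.09 − 6.2862)·e^0.015342 = 292.8038 × 1.015460 = 297.3305
Market C$311.77 > fair 297.3305: forward overpriced → cash-and-carry (borrow at r, buy the stock and collect the dividends, short the forward).
Profit at T = |F_mkt − F*| = |311.77 − 297.3305| = C$14.44 per share

C$14.44 per share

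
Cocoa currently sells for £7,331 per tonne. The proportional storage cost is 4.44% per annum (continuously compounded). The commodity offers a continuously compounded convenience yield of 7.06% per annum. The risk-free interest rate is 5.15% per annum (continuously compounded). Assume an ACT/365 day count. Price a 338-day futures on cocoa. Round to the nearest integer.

£7,505 per tonne

Net carry = r + u − y = 0.0515 + 0.0444 − 0.0706 = 0.0253
F = S·e^((r+u−y)T) = 7331 · e^(0.0253 × 338/365) = 7331 · e^0.023428
= 7331 × 1.023705 = £7,505 per tonne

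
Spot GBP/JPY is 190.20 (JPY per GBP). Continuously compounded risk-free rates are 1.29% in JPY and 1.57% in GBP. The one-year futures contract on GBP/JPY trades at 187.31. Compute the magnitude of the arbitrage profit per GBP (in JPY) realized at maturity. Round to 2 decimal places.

2.36 per GBP (in JPY)

Fair futures: F* = S·e^(carry·T), with carry = (r_JPY − r_GBP) = 0.0129 − 0.0157 = -0.0028
F* = 190.20 · e^(-0.0028 × 12/12) = 190.20 · e^-0.002800 = 190.20 × 0.997204 = 189.6682
Market 187.31 < fair 189.6682: forward underpriced → reverse cash-and-carry (short spot, go long the forward).
At maturity, profit = |F_mkt − F*| = |187.31 − 189.6682| = 2.36 per GBP (in JPY)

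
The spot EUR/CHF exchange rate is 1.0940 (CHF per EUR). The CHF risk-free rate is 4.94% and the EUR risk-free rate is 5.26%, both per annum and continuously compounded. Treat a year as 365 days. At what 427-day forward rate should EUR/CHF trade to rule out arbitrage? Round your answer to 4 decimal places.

1.0899

F = S·e^((r_CHF − r_EUR)T) = 1.0940 · e^((0.0494 − 0.0526) × 427/365)
= 1.0940 · e^-0.003744 = 1.0940 × 0.996263
F = 1.0899 CHF per EUR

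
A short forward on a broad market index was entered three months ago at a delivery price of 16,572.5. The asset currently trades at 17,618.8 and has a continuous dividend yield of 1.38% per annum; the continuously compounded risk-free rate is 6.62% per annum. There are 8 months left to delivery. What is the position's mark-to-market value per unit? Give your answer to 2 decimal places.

-1600.45

Current fair forward for the remaining 8 months: F = S·e^((r − q)·T), (r − q) = 0.0662 − 0.0138 = 0.0524
F = 17618.8 · e^(0.0524 × 8/12) = 17618.8 × 1.03555067 = 18245.1601
Value of long forward = (F − K)·e^(−rT) = (18245.1601 − 16572.5) · e^(−0.0662·8/12)
= 1672.6601 × 0.95682637 = 1600.45
Short position value = −(long value) = -1600.45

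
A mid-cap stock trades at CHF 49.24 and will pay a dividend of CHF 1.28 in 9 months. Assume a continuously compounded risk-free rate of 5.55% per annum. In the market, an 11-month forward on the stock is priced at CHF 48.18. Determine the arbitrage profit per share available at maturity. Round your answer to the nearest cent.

CHF 2.34 per share

PV(dividends) I = 1.28·e^(−0.0555·9/12) = 1.2278
Fair forward F* = (S − I)·e^(rT) = (49.24 − 1.2278)·e^0.050875 = 48.0122 × 1.052191 = 50.5180
Market CHF 48.18 < fair 50.5180: forward underpriced → reverse cash-and-carry (short the stock, invest proceeds at r, pay the dividends, go long the forward).
Profit at T = |F_mkt − F*| = |48.18 − 50.5180| = CHF 2.34 per share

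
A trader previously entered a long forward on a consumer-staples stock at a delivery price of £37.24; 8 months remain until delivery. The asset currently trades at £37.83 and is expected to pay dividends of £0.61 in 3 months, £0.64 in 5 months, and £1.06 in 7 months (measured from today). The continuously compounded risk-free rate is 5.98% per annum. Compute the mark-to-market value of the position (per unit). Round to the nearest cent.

-£0.20

PV(remaining dividends) I = 0.61·e^(−0.0598·3/12) + 0.64·e^(−0.0598·5/12) + 1.06·e^(−0.0598·7/12) = 2.2489
Current forward F = (S − I)·e^(rT) = (37.83 − 2.2489)·e^(0.0598·8/12) = 35.5811 × 1.040672 = 37.0283
Value (long) = (F − K)·e^(−rT) = (37.0283 − 37.24) × 0.960918 = -0.2034
Value = -£0.20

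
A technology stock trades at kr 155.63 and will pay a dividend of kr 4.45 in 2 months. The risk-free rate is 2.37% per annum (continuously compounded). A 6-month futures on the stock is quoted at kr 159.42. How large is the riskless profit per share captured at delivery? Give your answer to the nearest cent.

PV(dividends) I = 4.45·e^(−0.0237·2/12) = 4.4325
Fair futures F* = (S − I)·e^(rT) = (155.63 − 4.4325)·e^0.011850 = 151.1975 × 1.011920 = 152.9998
Market kr 159.42 > fair 152.9998: forward overpriced → cash-and-carry (borrow at r, buy the stock and collect the dividends, short the forward).
Profit at T = |F_mkt − F*| = |159.42 − 152.9998| = kr 6.42 per share

kr 6.42 per share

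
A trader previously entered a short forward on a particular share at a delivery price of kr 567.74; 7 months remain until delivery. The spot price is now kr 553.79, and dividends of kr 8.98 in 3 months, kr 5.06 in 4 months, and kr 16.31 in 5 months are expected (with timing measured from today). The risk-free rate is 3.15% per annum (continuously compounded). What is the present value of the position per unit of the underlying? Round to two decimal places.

kr 33.63

PV(remaining dividends) I = 8.98·e^(−0.0315·3/12) + 5.06·e^(−0.0315·4/12) + 16.31·e^(−0.0315·5/12) = 30.0140
Current forward F = (S − I)·e^(rT) = (553.79 − 30.0140)·e^(0.0315·7/12) = 523.7760 × 1.018545 = 533.4894
Value (long) = (F − K)·e^(−rT) = (533.4894 − 567.74) × 0.981793 = -33.6270
Short position value = −(long value) = kr 33.63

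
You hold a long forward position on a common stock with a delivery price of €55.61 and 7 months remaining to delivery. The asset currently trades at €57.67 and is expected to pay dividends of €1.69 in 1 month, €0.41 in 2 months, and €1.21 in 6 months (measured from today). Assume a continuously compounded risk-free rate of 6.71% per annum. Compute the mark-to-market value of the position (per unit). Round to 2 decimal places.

PV(remaining dividends) I = 1.69·e^(−0.0671·1/12) + 0.41·e^(−0.0671·2/12) + 1.21·e^(−0.0671·6/12) = 3.2561
Current forward F = (S − I)·e^(rT) = (57.67 − 3.2561)·e^(0.0671·7/12) = 54.4139 × 1.039918 = 56.5860
Value (long) = (F − K)·e^(−rT) = (56.5860 − 55.61) × 0.961614 = 0.9385
Value = €0.94

€0.94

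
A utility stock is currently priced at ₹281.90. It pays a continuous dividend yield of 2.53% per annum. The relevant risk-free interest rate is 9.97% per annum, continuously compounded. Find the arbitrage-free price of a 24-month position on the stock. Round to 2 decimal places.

F = S·e^((r − q)T) = 281.90 · e^((0.0997 − 0.0253) × 24/12)
= 281.90 · e^0.148800 = 281.90 × 1.160441
F = ₹327.13

₹327.13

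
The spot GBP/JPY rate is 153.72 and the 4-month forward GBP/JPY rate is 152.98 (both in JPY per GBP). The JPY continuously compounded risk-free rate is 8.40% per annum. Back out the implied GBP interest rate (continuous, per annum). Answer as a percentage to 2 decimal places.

9.85%

F = S·e^((r_JPY − r_GBP)T) ⇒ r_GBP = r_JPY − ln(F/S)/T
ln(152.98/153.72) = -0.004826; /(4/12) = -0.014478
r_GBP = 0.0840 + 0.014478 = 0.098478
r_GBP = 9.85%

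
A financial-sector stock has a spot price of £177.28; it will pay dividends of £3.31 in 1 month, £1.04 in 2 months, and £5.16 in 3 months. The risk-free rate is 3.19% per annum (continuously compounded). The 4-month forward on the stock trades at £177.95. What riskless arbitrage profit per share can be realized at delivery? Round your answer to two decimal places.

PV(dividends) I = 3.31·e^(−0.0319·1/12) + 1.04·e^(−0.0319·2/12) + 5.16·e^(−0.0319·3/12) = 9.4547
Fair forward F* = (S − I)·e^(rT) = (177.28 − 9.4547)·e^0.010633 = 167.8253 × 1.010690 = 169.6194
Market £177.95 > fair 169.6194: forward overpriced → cash-and-carry (borrow at r, buy the stock and collect the dividends, short the forward).
Profit at T = |F_mkt − F*| = |177.95 − 169.6194| = £8.33 per share

£8.33 per share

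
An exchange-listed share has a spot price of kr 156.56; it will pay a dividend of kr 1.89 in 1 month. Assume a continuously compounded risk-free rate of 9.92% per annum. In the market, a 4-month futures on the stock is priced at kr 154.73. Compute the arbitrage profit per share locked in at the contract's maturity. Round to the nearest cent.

kr 5.16 per share

PV(dividends) I = 1.89·e^(−0.0992·1/12) = 1.8744
Fair futures F* = (S − I)·e^(rT) = (156.56 − 1.8744)·e^0.033067 = 154.6856 × 1.033620 = 159.8861
Market kr 154.73 < fair 159.8861: forward underpriced → reverse cash-and-carry (short the stock, invest proceeds at r, pay the dividends, go long the forward).
Profit at T = |F_mkt − F*| = |154.73 − 159.8861| = kr 5.16 per share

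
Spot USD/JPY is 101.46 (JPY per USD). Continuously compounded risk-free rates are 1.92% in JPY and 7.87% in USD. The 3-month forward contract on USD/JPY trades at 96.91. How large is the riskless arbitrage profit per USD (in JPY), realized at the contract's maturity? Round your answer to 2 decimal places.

3.05 per USD (in JPY)

Fair forward: F* = S·e^(carry·T), with carry = (r_JPY − r_USD) = 0.0192 − 0.0787 = -0.0595
F* = 101.46 · e^(-0.0595 × 3/12) = 101.46 · e^-0.014875 = 101.46 × 0.985235 = 99.9619
Market 96.91 < fair 99.9619: forward underpriced → reverse cash-and-carry (short spot, go long the forward).
At maturity, profit = |F_mkt − F*| = |96.91 − 99.9619| = 3.05 per USD (in JPY)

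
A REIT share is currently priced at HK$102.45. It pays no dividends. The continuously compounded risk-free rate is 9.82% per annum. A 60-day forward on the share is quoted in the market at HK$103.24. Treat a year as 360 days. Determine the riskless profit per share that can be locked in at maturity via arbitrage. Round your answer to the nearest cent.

HK$0.90 per share

Fair forward: F* = S·e^(carry·T), with carry = r = 0.0982
F* = 102.45 · e^(0.0982 × 60/360) = 102.45 · e^0.016367 = 102.45 × 1.016502 = HK$104.1406
Market HK$103.24 < fair HK$104.1406: forward underpriced → reverse cash-and-carry (short spot, go long the forward).
At maturity, profit = |F_mkt − F*| = |103.24 − 104.1406| = HK$0.90 per share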